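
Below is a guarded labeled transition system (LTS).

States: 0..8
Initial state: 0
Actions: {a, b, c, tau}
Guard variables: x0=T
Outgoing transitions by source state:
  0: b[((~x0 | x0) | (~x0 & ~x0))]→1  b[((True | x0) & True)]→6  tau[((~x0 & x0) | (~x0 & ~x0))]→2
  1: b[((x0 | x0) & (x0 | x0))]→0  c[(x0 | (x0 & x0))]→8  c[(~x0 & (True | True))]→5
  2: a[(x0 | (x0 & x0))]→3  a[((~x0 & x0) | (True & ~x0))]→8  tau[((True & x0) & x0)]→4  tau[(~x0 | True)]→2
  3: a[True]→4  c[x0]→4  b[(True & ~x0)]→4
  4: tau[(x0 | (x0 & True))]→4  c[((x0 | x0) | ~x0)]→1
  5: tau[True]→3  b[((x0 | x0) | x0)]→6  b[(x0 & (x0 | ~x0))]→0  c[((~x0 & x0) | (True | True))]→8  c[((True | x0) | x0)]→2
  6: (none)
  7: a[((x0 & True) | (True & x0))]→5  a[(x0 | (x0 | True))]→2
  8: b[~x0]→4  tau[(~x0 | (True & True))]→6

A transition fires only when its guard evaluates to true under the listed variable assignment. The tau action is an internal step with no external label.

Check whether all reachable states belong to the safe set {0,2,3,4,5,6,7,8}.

Inv-set: {0,2,3,4,5,6,7,8}
Reachable = {0,1,6,8}
  0: ✓
  1: ✗ unsafe
  6: ✓
  8: ✓
witness against invariant: b → 1

Answer: INVARIANT VIOLATED at state 1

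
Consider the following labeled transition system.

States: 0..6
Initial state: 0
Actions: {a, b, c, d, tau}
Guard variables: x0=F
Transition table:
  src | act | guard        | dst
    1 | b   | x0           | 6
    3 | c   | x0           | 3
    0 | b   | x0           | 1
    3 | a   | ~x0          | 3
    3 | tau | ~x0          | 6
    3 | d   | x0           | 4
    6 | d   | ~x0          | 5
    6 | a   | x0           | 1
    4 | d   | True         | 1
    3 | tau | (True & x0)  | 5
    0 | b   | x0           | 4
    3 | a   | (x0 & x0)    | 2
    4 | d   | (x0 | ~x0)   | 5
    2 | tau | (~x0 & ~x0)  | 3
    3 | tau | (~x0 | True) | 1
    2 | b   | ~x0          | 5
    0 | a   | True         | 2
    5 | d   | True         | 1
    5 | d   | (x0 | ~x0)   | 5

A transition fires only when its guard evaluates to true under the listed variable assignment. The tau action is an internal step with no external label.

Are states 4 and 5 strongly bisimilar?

Compute ~ classes (split until stable):
  P[0] = {{0,1,2,3,4,5,6}}
  P[1] = {{0},{1},{2},{3},{4,5,6}}
  P[2] = {{0},{1},{2},{3},{4,5},{6}}
stable after 3 split(s): 6 block(s)
4∈{4,5}, 5∈{4,5}

Answer: BISIMILAR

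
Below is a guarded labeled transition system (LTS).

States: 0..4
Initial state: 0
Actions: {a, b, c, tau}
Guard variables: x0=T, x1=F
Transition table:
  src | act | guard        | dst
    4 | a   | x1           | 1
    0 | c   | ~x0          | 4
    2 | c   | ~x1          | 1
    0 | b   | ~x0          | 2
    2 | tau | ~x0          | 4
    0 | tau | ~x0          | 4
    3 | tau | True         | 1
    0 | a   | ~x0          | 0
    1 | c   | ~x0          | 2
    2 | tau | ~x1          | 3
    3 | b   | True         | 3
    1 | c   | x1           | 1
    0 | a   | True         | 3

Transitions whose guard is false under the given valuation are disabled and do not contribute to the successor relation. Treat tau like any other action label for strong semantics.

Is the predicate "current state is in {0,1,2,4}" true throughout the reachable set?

Answer: INVARIANT VIOLATED at state 3

Working:
Safe = {0,1,2,4}
R = {0,1,3}
  0: safe
  1: safe
  3: outside
witness against invariant: a → 3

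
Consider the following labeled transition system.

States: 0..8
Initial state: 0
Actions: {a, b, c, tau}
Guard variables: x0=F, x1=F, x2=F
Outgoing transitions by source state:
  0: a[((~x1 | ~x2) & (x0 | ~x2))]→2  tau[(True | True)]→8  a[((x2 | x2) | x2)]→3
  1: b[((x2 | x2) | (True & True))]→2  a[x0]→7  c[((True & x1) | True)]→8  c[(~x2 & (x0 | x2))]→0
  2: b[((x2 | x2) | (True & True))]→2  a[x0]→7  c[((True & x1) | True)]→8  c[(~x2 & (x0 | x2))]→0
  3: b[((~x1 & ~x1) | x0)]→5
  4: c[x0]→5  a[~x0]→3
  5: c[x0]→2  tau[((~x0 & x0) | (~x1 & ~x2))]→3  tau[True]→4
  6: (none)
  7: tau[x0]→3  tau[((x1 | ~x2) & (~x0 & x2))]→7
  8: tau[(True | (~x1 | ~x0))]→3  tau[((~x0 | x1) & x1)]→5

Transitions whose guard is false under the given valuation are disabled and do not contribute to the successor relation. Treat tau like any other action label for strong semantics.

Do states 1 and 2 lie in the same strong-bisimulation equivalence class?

Answer: BISIMILAR

Trace:
Compute ~ classes (split until stable):
  P[0] = {{0,1,2,3,4,5,6,7,8}}
  P[1] = {{0},{1,2},{3},{4},{5,8},{6,7}}
  P[2] = {{0},{1,2},{3},{4},{5},{6,7},{8}}
Fixed point at round 3; 7 class(es).
[1]={1,2}  [2]={1,2}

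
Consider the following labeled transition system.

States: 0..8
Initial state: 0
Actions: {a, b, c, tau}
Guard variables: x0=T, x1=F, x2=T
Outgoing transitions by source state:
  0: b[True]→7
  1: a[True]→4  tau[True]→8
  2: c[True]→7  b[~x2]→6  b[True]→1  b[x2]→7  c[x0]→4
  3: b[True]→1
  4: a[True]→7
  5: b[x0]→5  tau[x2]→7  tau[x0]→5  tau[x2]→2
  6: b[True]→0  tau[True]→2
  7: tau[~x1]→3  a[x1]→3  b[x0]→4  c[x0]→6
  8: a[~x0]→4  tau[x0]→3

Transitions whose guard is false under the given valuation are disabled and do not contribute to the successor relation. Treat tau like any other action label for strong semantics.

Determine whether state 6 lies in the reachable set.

After dropping false guards: 19 live edges.
Layer 0: {0}
Layer 1: {7}  total {0,7}
Layer 2: {3,4,6}  total {0,3,4,6,7}
Layer 3: {1,2}  total {0,1,2,3,4,6,7}
Layer 4: {8}  total {0,1,2,3,4,6,7,8}
Reachable = {0,1,2,3,4,6,7,8}
Path to 6: b·c

Answer: REACHABLE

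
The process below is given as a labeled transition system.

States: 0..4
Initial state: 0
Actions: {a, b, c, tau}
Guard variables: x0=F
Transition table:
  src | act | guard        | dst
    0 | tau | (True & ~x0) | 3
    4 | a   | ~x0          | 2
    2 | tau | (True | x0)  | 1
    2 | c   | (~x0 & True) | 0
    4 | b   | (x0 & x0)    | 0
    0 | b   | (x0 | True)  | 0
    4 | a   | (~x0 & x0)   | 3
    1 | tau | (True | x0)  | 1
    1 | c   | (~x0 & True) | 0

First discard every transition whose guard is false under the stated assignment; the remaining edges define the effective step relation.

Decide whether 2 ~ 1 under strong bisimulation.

Answer: BISIMILAR

Working:
Compute ~ classes (split until stable):
  P[0] = {{0,1,2,3,4}}
  P[1] = {{0},{1,2},{3},{4}}
Fixed point at round 2; 4 class(es).
class of 2: {1,2}; class of 1: {1,2}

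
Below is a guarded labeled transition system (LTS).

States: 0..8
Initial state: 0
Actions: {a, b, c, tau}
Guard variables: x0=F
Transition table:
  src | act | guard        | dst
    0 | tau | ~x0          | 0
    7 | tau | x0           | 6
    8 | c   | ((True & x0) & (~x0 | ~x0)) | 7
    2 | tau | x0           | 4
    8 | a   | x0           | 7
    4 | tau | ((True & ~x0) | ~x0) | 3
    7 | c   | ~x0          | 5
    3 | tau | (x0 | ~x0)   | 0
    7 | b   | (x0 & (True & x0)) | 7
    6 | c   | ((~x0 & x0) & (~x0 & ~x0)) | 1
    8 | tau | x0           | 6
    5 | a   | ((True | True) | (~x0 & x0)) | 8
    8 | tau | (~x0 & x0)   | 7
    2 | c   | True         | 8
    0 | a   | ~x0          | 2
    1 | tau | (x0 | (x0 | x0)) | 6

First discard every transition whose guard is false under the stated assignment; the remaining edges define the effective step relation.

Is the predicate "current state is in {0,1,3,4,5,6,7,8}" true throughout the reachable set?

Allowed set {0,1,3,4,5,6,7,8}
Reachable = {0,2,8}
  0: ✓
  2: VIOLATES
  8: ✓
reach 2 via a — violates

Answer: INVARIANT VIOLATED at state 2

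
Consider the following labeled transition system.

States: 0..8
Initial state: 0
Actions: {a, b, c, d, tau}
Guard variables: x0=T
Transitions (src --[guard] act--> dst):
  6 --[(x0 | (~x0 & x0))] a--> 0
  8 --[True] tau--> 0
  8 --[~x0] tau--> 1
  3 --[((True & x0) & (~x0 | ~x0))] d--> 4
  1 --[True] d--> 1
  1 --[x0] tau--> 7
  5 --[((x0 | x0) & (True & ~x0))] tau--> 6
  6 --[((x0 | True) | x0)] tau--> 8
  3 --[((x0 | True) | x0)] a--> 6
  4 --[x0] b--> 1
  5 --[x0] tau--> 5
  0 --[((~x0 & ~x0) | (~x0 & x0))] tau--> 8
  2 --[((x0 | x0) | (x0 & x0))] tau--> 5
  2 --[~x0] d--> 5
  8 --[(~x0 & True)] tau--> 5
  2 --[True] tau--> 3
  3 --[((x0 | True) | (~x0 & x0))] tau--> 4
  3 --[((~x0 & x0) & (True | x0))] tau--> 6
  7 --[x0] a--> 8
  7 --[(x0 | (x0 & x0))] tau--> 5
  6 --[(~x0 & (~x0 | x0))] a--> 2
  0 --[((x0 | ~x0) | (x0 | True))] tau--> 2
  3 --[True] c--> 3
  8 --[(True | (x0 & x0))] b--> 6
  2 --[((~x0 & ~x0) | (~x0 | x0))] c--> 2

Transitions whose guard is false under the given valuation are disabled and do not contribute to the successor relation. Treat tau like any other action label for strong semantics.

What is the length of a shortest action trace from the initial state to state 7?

Answer: 5

Trace:
BFS to 7:
  depth 0: {0}
  depth 1: {2}
  depth 2: {3,5}
  depth 3: {4,6}
  depth 4: {1,8}
  depth 5: {7}
7 enters at depth 5; path tau·tau·tau·b·tau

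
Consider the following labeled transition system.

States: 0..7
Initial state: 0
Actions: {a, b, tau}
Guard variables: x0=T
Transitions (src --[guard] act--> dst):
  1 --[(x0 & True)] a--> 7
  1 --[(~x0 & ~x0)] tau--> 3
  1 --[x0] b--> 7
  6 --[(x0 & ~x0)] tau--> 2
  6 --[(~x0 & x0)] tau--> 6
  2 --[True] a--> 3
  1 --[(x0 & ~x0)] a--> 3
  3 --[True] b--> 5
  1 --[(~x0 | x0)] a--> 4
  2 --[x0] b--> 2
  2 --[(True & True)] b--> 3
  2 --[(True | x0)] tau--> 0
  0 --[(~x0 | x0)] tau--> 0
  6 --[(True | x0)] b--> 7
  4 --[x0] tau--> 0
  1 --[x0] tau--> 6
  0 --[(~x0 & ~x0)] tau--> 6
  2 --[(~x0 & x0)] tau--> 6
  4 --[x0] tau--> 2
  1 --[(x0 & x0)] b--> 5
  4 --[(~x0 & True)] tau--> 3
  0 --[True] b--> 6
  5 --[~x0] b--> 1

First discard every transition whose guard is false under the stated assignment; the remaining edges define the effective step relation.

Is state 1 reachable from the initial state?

After dropping false guards: 15 live edges.
Layer 0: {0}
Layer 1: {6}  cumulative {0,6}
Layer 2: {7}  cumulative {0,6,7}
Reach set: {0,6,7}

Answer: UNREACHABLE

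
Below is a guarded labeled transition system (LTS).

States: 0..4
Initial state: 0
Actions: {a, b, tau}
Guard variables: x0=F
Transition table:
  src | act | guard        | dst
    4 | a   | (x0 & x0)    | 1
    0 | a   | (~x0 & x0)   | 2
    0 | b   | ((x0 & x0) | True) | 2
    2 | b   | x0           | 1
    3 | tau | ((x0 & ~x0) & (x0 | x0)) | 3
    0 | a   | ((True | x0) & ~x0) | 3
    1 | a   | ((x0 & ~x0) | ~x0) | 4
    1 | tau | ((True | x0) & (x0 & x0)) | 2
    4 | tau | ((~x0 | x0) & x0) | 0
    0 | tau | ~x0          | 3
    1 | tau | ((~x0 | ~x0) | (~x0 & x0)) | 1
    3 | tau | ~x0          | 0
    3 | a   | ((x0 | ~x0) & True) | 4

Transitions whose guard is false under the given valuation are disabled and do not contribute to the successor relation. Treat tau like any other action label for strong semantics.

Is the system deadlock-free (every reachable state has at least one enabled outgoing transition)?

Answer: DEADLOCK at state 2

Trace:
Reach set: {0,2,3,4}
  0: a→3  b→2  tau→3  [3 out]
  2: ∅  [deadlock]
  3: a→4  tau→0  [2 out]
  4: ∅  [deadlock]
Path to 2: b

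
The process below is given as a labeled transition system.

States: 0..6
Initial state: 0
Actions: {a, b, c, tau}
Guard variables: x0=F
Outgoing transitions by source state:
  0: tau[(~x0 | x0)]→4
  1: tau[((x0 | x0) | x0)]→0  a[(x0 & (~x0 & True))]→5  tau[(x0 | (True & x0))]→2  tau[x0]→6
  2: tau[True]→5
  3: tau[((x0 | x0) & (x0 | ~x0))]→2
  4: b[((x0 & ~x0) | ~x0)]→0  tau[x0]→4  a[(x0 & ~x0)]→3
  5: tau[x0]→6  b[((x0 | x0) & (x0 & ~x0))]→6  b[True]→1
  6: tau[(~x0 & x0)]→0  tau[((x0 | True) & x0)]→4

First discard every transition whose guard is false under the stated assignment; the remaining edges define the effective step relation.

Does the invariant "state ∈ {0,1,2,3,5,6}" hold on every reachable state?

Answer: INVARIANT VIOLATED at state 4

Analysis:
Inv-set: {0,1,2,3,5,6}
Reachable = {0,4}
  0: ok
  4: ✗ unsafe
counterexample path to 4: tau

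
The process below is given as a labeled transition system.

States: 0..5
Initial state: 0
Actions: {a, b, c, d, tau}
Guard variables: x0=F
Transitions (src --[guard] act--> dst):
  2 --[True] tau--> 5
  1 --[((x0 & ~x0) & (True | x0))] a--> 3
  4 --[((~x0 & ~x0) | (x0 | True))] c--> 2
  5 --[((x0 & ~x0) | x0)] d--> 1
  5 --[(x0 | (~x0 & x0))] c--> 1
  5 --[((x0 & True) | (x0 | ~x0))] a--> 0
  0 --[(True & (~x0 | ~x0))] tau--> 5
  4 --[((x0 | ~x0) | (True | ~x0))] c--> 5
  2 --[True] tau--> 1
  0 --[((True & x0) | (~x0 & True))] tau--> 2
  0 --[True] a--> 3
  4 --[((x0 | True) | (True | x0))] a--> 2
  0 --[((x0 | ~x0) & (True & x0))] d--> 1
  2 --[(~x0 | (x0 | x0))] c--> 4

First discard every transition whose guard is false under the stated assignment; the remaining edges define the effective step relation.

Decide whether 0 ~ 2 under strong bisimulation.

Answer: NOT BISIMILAR

Analysis:
Compute ~ classes (split until stable):
  round 0: {{0,1,2,3,4,5}}
  round 1: {{0},{1,3},{2},{4},{5}}
Fixed point at round 2; 5 class(es).
class of 0: {0}; class of 2: {2}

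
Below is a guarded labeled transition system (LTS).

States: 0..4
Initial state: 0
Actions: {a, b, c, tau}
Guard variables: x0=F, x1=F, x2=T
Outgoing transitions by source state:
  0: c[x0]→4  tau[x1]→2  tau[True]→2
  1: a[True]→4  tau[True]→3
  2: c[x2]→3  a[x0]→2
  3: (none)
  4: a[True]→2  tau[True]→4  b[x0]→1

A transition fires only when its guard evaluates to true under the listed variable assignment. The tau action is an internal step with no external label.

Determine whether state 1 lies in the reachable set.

6 transition(s) survive guard evaluation.
Layer 0: {0}
Layer 1: {2}  total {0,2}
Layer 2: {3}  total {0,2,3}
Reachable = {0,2,3}

Answer: UNREACHABLE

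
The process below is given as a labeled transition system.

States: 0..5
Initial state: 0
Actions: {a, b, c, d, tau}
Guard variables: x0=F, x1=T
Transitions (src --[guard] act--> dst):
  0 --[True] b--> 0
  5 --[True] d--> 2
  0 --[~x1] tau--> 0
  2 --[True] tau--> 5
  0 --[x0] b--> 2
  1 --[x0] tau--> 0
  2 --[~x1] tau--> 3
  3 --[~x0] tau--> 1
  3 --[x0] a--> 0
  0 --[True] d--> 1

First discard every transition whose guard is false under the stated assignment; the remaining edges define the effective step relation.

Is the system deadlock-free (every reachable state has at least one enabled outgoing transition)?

Reach set: {0,1}
  0: b→0  d→1  [deg 2]
  1: ∅  [deadlock]
witness 1: d

Answer: DEADLOCK at state 1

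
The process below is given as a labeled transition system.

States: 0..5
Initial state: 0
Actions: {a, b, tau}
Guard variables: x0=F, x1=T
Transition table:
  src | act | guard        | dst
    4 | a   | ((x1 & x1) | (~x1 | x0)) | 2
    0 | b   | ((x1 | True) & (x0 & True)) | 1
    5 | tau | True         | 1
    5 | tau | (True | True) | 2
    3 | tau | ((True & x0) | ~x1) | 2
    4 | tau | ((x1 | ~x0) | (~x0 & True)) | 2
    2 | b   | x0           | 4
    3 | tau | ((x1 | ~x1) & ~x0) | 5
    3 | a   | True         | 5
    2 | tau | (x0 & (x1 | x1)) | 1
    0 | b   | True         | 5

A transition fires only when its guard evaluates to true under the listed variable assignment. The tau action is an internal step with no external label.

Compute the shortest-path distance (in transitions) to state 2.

BFS to 2:
  L0 = {0}
  L1 = {5}
  L2 = {1,2}
depth(2)=2, e.g. b·tau

Answer: 2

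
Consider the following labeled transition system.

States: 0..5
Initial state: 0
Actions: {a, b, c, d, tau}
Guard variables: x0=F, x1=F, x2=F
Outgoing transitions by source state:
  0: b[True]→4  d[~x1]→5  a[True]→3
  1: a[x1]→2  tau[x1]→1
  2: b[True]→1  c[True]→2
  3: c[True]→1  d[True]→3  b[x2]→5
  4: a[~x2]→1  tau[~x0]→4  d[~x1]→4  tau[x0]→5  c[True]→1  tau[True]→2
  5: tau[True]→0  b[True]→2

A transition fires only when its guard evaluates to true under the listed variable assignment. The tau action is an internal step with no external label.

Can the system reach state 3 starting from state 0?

Guard filter leaves 14 enabled edge(s).
depth 0: {0}
depth 1: {3,4,5}  total {0,3,4,5}
depth 2: {1,2}  total {0,1,2,3,4,5}
Reachable = {0,1,2,3,4,5}
Path to 3: a

Answer: REACHABLE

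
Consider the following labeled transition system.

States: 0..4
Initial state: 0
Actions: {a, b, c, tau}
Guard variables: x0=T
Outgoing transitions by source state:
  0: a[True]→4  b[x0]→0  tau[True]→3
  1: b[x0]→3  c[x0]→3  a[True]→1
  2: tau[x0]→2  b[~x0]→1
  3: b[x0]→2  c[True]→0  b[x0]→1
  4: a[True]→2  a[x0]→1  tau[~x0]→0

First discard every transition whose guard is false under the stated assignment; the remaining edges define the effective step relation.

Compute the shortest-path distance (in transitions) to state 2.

Answer: 2

Working:
BFS to 2:
  L0 = {0}
  L1 = {3,4}
  L2 = {1,2}
2 enters at depth 2; path a·a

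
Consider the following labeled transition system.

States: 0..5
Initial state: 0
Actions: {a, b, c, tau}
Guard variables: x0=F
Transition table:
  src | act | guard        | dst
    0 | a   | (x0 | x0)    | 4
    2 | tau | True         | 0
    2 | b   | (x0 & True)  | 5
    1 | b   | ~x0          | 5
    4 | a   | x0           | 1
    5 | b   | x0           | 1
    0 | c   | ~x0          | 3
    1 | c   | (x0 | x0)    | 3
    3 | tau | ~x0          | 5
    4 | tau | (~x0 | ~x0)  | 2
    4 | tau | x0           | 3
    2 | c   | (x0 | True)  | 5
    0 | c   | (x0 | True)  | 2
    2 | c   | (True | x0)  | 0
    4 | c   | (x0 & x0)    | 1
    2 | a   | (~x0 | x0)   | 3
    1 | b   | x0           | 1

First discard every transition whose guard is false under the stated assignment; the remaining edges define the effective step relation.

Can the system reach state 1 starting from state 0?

Guard filter leaves 9 enabled edge(s).
Layer 0: {0}
Layer 1: {2,3}  now seen {0,2,3}
Layer 2: {5}  now seen {0,2,3,5}
Reachable = {0,2,3,5}

Answer: UNREACHABLE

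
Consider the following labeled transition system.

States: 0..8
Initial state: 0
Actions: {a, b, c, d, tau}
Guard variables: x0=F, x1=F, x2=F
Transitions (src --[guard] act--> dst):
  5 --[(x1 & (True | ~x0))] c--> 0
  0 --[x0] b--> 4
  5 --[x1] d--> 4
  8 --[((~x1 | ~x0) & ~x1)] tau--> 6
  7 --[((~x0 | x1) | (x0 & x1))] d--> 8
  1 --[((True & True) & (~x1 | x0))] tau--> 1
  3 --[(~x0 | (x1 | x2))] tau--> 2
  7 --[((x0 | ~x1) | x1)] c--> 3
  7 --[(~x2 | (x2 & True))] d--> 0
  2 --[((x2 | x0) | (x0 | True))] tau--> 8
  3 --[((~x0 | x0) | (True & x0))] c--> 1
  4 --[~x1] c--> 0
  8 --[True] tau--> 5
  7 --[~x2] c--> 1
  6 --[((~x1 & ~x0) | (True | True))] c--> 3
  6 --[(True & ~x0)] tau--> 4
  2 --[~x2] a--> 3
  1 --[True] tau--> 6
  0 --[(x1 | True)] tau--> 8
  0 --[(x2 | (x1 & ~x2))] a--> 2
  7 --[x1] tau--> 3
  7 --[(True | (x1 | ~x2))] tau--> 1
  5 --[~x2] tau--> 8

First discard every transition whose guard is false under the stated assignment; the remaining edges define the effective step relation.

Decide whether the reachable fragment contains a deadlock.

Answer: DEADLOCK-FREE

Working:
Reachable = {0,1,2,3,4,5,6,8}
  0: tau→8  [deg 1]
  1: tau→1  tau→6  [deg 2]
  2: a→3  tau→8  [deg 2]
  3: c→1  tau→2  [deg 2]
  4: c→0  [deg 1]
  5: tau→8  [deg 1]
  6: c→3  tau→4  [deg 2]
  8: tau→5  tau→6  [deg 2]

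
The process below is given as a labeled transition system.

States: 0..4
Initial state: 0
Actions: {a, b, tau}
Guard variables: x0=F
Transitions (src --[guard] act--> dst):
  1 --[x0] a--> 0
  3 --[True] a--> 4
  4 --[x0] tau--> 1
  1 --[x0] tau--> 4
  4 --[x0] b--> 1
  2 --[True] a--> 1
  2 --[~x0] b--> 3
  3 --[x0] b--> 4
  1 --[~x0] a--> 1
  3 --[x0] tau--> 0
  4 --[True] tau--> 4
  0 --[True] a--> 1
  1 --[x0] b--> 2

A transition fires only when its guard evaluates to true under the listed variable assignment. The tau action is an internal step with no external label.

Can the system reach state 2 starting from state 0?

Answer: UNREACHABLE

Trace:
6 transition(s) survive guard evaluation.
Layer 0: {0}
Layer 1: {1}  total {0,1}
R = {0,1}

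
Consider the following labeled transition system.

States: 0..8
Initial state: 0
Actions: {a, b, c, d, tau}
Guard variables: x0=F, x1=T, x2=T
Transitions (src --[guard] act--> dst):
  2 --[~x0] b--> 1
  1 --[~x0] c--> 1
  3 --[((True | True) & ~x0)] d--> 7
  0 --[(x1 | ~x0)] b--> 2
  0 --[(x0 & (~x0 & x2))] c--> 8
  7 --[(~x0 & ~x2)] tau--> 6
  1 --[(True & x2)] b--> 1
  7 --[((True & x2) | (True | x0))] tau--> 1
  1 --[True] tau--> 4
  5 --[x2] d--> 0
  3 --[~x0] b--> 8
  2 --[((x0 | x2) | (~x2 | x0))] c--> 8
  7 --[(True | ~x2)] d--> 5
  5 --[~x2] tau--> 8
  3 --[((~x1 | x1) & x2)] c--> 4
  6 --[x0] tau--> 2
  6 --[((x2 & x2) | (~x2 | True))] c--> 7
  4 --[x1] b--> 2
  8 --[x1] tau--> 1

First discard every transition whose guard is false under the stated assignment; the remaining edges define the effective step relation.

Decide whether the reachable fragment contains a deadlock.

R = {0,1,2,4,8}
  0: b→2  [deg 1]
  1: b→1  c→1  tau→4  [deg 3]
  2: b→1  c→8  [deg 2]
  4: b→2  [deg 1]
  8: tau→1  [deg 1]

Answer: DEADLOCK-FREE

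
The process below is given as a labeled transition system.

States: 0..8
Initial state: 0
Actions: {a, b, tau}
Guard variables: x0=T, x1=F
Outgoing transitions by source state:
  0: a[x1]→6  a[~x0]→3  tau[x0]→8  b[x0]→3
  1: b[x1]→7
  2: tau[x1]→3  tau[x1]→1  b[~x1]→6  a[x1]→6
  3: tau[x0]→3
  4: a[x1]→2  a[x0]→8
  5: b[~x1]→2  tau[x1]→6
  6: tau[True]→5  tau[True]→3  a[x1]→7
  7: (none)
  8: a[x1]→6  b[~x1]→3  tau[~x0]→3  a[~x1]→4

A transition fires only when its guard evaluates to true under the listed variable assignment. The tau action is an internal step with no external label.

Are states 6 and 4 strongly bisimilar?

Answer: NOT BISIMILAR

Analysis:
Refine partition for ~:
  π0 = {{0,1,2,3,4,5,6,7,8}}
  π1 = {{0},{1,7},{2,5},{3,6},{4},{8}}
  π2 = {{0},{1,7},{2},{3},{4},{5},{6},{8}}
Fixed point at round 3; 8 class(es).
class of 6: {6}; class of 4: {4}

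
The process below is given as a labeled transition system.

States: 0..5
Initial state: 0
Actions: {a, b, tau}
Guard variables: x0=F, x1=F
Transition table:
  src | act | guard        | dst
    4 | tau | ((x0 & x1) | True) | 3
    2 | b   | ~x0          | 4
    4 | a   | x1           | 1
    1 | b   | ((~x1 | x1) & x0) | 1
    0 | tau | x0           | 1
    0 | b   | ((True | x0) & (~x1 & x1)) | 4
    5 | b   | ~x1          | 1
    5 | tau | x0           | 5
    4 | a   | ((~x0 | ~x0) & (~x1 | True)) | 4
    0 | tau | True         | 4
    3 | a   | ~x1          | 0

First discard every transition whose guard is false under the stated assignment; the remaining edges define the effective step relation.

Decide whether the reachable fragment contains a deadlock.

Reachable = {0,3,4}
  0: tau→4  [1 exit(s)]
  3: a→0  [1 exit(s)]
  4: a→4  tau→3  [2 exit(s)]

Answer: DEADLOCK-FREE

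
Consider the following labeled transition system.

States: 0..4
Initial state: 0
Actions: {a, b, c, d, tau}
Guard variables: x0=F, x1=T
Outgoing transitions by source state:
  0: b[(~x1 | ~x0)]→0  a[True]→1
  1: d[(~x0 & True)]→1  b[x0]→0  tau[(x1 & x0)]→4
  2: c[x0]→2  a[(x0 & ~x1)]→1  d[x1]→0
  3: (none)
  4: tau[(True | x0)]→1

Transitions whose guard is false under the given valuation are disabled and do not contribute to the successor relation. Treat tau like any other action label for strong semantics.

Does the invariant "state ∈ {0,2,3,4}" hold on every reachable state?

Allowed set {0,2,3,4}
R = {0,1}
  0: ✓
  1: outside
counterexample path to 1: a

Answer: INVARIANT VIOLATED at state 1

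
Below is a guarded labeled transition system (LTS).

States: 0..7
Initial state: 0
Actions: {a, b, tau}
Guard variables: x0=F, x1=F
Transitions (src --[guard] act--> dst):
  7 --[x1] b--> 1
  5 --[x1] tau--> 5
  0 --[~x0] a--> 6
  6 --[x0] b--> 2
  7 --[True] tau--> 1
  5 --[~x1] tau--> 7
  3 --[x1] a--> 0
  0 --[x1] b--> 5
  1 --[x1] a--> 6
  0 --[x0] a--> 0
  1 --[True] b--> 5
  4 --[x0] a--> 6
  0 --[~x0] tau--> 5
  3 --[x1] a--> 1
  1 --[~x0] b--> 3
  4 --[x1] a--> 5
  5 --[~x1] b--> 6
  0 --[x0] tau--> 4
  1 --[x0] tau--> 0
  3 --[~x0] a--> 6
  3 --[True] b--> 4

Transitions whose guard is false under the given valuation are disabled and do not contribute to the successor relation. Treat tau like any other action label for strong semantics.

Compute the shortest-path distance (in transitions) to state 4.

Answer: 5

Analysis:
Breadth-first toward 4:
  Layer 0: {0}
  Layer 1: {5,6}
  Layer 2: {7}
  Layer 3: {1}
  Layer 4: {3}
  Layer 5: {4}
first hit 4 at d=5 via tau·tau·tau·b·b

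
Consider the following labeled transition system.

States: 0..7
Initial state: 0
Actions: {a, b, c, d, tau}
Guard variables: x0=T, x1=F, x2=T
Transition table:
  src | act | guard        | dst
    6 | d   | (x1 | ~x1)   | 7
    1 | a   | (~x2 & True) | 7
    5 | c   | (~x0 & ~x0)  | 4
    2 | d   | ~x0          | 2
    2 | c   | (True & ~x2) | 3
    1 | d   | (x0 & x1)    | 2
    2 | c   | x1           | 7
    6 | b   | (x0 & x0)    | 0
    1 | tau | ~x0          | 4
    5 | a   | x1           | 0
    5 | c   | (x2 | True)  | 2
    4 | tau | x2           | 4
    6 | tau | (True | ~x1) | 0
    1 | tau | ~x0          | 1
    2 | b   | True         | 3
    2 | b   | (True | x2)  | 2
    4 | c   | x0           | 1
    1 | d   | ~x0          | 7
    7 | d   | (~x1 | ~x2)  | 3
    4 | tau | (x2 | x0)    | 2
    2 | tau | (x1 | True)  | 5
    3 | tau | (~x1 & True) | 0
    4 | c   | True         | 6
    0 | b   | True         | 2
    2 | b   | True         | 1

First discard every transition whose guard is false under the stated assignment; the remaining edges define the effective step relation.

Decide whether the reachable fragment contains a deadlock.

Answer: DEADLOCK at state 1

Trace:
Reach set: {0,1,2,3,5}
  0: b→2  [deg 1]
  1: ∅  [deadlock]
  2: b→1  b→2  b→3  tau→5  [deg 4]
  3: tau→0  [deg 1]
  5: c→2  [deg 1]
Path to 1: b·b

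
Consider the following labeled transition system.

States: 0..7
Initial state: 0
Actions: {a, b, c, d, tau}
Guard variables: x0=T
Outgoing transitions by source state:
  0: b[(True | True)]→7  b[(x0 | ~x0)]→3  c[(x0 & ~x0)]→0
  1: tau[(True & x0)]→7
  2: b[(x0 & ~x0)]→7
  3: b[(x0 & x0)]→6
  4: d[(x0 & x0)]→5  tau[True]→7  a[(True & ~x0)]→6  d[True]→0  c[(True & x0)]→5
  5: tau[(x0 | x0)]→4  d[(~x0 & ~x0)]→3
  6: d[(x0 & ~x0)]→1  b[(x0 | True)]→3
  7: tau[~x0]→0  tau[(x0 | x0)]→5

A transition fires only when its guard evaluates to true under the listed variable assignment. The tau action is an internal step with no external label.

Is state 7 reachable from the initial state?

Answer: REACHABLE

Working:
Guard filter leaves 11 enabled edge(s).
Layer 0: {0}
Layer 1: {3,7}  now seen {0,3,7}
Layer 2: {5,6}  now seen {0,3,5,6,7}
Layer 3: {4}  now seen {0,3,4,5,6,7}
R = {0,3,4,5,6,7}
witness 7: b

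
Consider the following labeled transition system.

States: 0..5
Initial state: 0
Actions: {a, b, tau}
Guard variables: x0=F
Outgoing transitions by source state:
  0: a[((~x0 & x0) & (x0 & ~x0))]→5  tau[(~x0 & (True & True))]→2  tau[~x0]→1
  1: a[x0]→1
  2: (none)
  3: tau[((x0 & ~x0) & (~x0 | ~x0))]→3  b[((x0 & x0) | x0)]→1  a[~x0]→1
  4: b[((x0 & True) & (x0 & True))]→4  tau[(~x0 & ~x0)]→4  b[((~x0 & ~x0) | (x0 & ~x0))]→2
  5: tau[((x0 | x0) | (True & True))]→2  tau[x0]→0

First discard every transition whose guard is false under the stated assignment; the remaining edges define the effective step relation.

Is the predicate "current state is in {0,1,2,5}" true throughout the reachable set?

Inv-set: {0,1,2,5}
Reach set: {0,1,2}
  0: ok
  1: ok
  2: ok

Answer: INVARIANT HOLDS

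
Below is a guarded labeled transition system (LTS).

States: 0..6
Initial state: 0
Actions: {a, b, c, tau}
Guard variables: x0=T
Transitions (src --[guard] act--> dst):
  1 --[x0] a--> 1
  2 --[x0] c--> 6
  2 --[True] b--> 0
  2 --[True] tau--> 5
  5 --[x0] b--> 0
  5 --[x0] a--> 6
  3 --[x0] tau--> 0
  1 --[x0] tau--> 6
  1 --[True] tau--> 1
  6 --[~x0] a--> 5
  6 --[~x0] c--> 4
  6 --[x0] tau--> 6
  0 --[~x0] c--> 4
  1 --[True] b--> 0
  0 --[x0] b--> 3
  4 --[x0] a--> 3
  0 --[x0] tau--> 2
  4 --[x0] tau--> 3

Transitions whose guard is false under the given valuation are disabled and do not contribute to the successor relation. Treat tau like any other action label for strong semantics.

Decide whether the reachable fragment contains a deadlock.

Answer: DEADLOCK-FREE

Working:
Reachable = {0,2,3,5,6}
  0: b→3  tau→2  [2 out]
  2: b→0  c→6  tau→5  [3 out]
  3: tau→0  [1 out]
  5: a→6  b→0  [2 out]
  6: tau→6  [1 out]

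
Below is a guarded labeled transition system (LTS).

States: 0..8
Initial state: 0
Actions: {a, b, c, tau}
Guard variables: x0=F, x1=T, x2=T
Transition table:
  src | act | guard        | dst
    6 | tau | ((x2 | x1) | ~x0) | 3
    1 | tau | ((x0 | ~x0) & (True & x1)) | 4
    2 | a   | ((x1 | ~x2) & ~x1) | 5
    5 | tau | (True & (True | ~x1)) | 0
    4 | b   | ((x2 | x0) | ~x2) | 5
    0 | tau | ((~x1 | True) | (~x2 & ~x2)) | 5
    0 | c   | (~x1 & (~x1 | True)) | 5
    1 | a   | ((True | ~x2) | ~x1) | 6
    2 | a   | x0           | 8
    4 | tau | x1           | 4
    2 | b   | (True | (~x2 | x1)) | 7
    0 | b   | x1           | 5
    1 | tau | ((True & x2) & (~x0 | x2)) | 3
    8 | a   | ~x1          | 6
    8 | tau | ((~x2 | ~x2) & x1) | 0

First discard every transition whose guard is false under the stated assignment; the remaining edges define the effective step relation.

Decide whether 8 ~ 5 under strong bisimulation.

Answer: NOT BISIMILAR

Trace:
Bisimulation quotient by refinement:
  round 0: {{0,1,2,3,4,5,6,7,8}}
  round 1: {{0,4},{1},{2},{3,7,8},{5,6}}
  round 2: {{0},{1},{2},{3,7,8},{4},{5},{6}}
stable after 3 split(s): 7 block(s)
class of 8: {3,7,8}; class of 5: {5}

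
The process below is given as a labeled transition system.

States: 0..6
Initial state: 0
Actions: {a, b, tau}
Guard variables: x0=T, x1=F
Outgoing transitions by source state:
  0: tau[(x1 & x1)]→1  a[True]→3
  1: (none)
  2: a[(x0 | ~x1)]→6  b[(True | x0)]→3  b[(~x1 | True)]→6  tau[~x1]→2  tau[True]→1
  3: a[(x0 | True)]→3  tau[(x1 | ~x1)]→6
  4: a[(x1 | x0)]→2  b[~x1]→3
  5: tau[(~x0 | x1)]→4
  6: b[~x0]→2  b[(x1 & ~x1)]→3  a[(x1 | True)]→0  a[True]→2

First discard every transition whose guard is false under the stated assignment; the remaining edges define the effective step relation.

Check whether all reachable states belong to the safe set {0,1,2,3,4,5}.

Answer: INVARIANT VIOLATED at state 6

Working:
Allowed set {0,1,2,3,4,5}
Reach set: {0,1,2,3,6}
  0: safe
  1: safe
  2: safe
  3: safe
  6: VIOLATES
reach 6 via a·tau — violates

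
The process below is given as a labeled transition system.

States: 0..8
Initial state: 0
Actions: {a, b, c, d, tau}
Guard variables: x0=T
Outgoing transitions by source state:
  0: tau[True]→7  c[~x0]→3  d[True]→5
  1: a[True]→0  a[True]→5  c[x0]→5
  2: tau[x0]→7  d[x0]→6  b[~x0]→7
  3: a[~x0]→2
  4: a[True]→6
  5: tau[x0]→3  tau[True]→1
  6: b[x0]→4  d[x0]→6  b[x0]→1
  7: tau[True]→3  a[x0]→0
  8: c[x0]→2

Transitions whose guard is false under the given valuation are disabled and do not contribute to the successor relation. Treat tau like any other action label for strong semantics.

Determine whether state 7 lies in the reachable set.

16 transition(s) survive guard evaluation.
Layer 0: {0}
Layer 1: {5,7}  cumulative {0,5,7}
Layer 2: {1,3}  cumulative {0,1,3,5,7}
Reachable = {0,1,3,5,7}
witness 7: tau

Answer: REACHABLE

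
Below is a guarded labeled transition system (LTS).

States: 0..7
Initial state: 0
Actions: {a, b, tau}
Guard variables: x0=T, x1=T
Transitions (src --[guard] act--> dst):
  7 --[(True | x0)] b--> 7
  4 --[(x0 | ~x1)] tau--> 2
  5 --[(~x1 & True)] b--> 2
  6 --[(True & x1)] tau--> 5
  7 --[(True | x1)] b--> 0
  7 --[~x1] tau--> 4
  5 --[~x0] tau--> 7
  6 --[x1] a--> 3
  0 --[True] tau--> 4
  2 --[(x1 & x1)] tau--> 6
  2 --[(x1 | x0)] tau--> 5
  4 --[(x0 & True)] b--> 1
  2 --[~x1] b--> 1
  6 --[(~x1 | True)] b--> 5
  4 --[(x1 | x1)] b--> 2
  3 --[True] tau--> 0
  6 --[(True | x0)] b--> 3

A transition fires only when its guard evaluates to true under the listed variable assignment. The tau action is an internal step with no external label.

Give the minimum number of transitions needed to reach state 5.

Answer: 3

Trace:
Layered search for 5:
  depth 0: {0}
  depth 1: {4}
  depth 2: {1,2}
  depth 3: {5,6}
depth(5)=3, e.g. tau·b·tau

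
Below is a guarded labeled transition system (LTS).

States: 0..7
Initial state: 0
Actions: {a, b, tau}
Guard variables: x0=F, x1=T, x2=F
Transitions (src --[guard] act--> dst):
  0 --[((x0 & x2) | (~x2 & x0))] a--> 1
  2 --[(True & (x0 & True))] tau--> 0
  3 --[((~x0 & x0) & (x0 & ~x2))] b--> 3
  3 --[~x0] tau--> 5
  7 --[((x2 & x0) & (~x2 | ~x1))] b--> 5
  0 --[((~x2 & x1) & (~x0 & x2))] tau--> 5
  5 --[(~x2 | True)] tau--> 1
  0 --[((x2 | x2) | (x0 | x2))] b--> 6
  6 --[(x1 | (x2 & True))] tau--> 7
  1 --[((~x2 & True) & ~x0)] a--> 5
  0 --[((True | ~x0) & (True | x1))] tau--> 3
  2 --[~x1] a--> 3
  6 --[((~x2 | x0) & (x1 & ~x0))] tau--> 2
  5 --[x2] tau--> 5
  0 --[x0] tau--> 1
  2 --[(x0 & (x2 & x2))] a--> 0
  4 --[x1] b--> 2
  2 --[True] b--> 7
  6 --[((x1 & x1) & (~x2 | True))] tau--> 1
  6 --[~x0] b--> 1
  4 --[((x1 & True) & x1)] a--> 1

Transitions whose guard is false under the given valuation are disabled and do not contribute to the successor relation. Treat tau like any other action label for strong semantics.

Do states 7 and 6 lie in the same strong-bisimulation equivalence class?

Answer: NOT BISIMILAR

Working:
Bisimulation quotient by refinement:
  π0 = {{0,1,2,3,4,5,6,7}}
  π1 = {{0,3,5},{1},{2},{4},{6},{7}}
  π2 = {{0,3},{1},{2},{4},{5},{6},{7}}
  π3 = {{0},{1},{2},{3},{4},{5},{6},{7}}
Fixed point at round 4; 8 class(es).
[7]={7}  [6]={6}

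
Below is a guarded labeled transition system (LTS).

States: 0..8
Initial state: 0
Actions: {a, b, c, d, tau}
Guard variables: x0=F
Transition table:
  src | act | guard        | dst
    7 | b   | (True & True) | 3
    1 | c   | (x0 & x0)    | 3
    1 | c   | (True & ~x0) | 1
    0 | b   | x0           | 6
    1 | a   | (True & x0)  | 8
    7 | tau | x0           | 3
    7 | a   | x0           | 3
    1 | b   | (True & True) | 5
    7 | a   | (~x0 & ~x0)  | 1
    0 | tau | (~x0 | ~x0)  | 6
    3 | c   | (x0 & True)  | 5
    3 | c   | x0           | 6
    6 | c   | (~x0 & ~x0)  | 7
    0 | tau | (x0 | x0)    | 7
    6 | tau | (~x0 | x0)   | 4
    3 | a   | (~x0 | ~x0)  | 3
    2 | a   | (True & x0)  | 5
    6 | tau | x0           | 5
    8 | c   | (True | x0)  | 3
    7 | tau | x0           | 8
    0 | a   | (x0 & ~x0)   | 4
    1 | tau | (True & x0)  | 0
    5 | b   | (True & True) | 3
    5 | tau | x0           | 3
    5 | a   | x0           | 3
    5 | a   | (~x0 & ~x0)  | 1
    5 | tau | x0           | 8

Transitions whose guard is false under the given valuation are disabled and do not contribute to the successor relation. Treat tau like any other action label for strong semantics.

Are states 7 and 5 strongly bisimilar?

Refine partition for ~:
  P[0] = {{0,1,2,3,4,5,6,7,8}}
  P[1] = {{0},{1},{2,4},{3},{5,7},{6},{8}}
7 equivalence class(es) (converged in 2)
7∈{5,7}, 5∈{5,7}

Answer: BISIMILAR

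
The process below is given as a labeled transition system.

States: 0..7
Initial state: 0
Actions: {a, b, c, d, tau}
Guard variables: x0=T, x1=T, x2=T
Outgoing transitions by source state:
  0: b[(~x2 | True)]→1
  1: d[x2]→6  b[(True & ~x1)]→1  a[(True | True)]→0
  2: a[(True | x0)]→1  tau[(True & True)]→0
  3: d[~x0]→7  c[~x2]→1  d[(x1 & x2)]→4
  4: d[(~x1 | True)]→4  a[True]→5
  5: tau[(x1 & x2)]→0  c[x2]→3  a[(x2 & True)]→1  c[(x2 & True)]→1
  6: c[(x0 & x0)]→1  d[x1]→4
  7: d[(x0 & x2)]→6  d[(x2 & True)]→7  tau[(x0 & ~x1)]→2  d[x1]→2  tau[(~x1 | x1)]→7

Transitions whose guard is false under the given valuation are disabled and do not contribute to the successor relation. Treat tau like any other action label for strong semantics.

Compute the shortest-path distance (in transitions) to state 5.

Answer: 4

Analysis:
BFS to 5:
  L0 = {0}
  L1 = {1}
  L2 = {6}
  L3 = {4}
  L4 = {5}
5 enters at depth 4; path b·d·d·a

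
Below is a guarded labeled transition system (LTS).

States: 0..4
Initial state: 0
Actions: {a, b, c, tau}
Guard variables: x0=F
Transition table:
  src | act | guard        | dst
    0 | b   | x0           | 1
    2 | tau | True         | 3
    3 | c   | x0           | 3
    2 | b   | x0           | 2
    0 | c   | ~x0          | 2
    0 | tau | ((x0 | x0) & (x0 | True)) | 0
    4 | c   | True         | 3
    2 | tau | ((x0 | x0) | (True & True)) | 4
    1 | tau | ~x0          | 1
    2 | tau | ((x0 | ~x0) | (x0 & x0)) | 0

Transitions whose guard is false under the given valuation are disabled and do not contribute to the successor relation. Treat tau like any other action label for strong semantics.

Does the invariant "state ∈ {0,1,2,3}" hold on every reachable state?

Answer: INVARIANT VIOLATED at state 4

Trace:
Safe = {0,1,2,3}
R = {0,2,3,4}
  0: ok
  2: ok
  3: ok
  4: outside
witness against invariant: c·tau → 4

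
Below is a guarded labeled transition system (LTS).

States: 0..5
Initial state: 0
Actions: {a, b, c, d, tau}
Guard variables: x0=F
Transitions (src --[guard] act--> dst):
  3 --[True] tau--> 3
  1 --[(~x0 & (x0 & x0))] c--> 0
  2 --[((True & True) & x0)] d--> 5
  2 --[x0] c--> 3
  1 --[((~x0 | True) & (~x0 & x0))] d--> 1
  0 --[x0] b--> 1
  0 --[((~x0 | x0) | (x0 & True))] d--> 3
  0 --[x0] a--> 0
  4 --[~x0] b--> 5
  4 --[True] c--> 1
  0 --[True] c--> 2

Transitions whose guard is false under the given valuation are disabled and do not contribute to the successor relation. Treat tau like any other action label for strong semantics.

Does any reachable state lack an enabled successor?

R = {0,2,3}
  0: c→2  d→3  [2 exit(s)]
  2: ∅  [deadlock]
  3: tau→3  [1 exit(s)]
trace reaching 2: c

Answer: DEADLOCK at state 2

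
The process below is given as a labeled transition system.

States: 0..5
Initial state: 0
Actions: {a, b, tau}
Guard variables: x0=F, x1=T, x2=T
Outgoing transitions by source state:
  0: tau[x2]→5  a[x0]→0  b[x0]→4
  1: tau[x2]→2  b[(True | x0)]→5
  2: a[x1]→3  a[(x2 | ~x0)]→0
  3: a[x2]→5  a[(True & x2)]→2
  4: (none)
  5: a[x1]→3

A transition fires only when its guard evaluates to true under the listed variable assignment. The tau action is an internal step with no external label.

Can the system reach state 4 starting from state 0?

Guard filter leaves 8 enabled edge(s).
L0 = {0}
L1 = {5}  total {0,5}
L2 = {3}  total {0,3,5}
L3 = {2}  total {0,2,3,5}
R = {0,2,3,5}

Answer: UNREACHABLE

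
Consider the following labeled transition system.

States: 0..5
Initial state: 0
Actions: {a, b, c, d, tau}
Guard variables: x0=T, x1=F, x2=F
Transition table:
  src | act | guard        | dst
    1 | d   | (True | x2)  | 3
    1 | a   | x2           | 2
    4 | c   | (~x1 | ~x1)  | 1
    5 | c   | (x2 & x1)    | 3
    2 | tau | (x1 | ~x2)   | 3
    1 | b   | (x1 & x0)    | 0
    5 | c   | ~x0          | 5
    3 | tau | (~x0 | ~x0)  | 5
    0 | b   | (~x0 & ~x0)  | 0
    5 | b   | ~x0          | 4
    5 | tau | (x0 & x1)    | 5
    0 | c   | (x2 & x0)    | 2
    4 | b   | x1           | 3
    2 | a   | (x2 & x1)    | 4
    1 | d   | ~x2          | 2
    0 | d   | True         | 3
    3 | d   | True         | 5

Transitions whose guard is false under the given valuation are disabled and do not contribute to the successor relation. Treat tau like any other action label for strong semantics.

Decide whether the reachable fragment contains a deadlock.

Answer: DEADLOCK at state 5

Trace:
Reach set: {0,3,5}
  0: d→3  [deg 1]
  3: d→5  [deg 1]
  5: ∅  [STUCK]
trace reaching 5: d·d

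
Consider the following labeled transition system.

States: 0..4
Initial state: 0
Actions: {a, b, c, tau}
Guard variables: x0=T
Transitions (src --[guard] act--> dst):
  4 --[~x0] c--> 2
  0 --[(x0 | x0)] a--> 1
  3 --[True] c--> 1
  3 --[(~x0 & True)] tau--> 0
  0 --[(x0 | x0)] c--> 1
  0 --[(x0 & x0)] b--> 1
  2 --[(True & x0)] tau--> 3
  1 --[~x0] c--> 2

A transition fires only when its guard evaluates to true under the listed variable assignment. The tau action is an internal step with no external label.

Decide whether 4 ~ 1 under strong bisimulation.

Answer: BISIMILAR

Working:
Compute ~ classes (split until stable):
  round 0: {{0,1,2,3,4}}
  round 1: {{0},{1,4},{2},{3}}
Fixed point at round 2; 4 class(es).
class of 4: {1,4}; class of 1: {1,4}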